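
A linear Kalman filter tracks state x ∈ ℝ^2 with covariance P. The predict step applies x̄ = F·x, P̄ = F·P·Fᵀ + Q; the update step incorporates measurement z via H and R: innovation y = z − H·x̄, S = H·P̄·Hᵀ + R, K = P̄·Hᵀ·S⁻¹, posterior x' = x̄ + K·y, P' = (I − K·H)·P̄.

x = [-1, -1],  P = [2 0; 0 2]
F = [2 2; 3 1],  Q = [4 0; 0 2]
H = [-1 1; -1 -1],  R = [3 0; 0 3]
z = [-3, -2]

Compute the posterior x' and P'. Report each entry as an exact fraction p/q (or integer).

x' = [1912/997, -326/997]
P' = [1284/997 144/997; 144/997 1302/997]

x̄ = F·x = [-4, -4]
P̄ = F·P·Fᵀ + Q = [20 16; 16 22]
y = z − H·x̄ = [-3, -10]
S = H·P̄·Hᵀ + R = [13 -2; -2 77]
K = P̄·Hᵀ·S⁻¹ = [-380/997 -476/997; 386/997 -482/997]
x' = x̄ + K·y = [1912/997, -326/997]
P' = (I − K·H)·P̄ = [1284/997 144/997; 144/997 1302/997]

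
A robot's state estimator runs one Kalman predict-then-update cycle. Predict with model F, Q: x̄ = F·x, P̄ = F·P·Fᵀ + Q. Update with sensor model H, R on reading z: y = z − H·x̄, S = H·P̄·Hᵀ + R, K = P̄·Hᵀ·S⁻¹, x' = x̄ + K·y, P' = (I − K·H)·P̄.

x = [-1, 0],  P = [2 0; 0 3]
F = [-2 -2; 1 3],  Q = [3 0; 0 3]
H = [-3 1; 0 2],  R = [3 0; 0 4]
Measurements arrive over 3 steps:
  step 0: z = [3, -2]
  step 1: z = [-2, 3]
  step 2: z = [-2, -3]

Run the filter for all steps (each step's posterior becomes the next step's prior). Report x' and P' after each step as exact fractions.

step 0: x' = [-1497/1369, -879/1369], P' = [1077/2738 345/1369; 345/1369 1182/1369]
step 1: x' = [1441973/1394862, 793225/697431], P' = [86530/232477 50737/232477; 50737/232477 185638/232477]
step 2: x' = [31025166/164823649, -201610003/164823649], P' = [61333785/164823649 35989989/164823649; 35989989/164823649 131482398/164823649]

step 0: x̄ = F·x = [2, -1]
step 0: P̄ = F·P·Fᵀ + Q = [23 -22; -22 32]
step 0: y = z − H·x̄ = [10, 0]
step 0: S = H·P̄·Hᵀ + R = [374 196; 196 132]
step 0: K = P̄·Hᵀ·S⁻¹ = [-847/2738 345/2738; 49/1369 591/1369]
step 0: x' = x̄ + K·y = [-1497/1369, -879/1369]
step 0: P' = (I − K·H)·P̄ = [1077/2738 345/1369; 345/1369 1182/1369]
step 1: x̄ = F·x = [4752/1369, -4134/1369]
step 1: P̄ = F·P·Fᵀ + Q = [13749/1369 -10929/1369; -10929/1369 34707/2738]
step 1: y = z − H·x̄ = [15652/1369, 12375/1369]
step 1: S = H·P̄·Hᵀ + R = [421551/2738 100281/1369; 100281/1369 74890/1369]
step 1: K = P̄·Hᵀ·S⁻¹ = [-208853/697431 50737/464954; 33427/697431 92819/232477]
step 1: x' = x̄ + K·y = [1441973/1394862, 793225/697431]
step 1: P' = (I − K·H)·P̄ = [86530/232477 50737/232477; 50737/232477 185638/232477]
step 2: x̄ = F·x = [-3028423/697431, 6201323/1394862]
step 2: P̄ = F·P·Fᵀ + Q = [2191999/232477 -1692784/232477; -1692784/232477 2759125/232477]
step 2: y = z − H·x̄ = [-27161585/1394862, -8293616/697431]
step 2: S = H·P̄·Hᵀ + R = [33341251/232477 15674954/232477; 15674954/232477 11966408/232477]
step 2: K = P̄·Hᵀ·S⁻¹ = [-49337122/164823649 35989989/329647298; 7837477/164823649 65741199/164823649]
step 2: x' = x̄ + K·y = [31025166/164823649, -201610003/164823649]
step 2: P' = (I − K·H)·P̄ = [61333785/164823649 35989989/164823649; 35989989/164823649 131482398/164823649]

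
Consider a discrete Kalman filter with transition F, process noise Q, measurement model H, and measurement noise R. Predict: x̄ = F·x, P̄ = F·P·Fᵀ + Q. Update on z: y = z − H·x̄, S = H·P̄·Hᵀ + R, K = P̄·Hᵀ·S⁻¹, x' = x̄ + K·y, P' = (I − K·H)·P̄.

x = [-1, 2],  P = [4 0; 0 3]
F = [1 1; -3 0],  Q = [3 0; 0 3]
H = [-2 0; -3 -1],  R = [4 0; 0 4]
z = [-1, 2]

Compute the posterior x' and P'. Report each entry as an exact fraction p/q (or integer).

x' = [60/347, -558/347]
P' = [286/347 -786/347; -786/347 3354/347]

x̄ = F·x = [1, 3]
P̄ = F·P·Fᵀ + Q = [10 -12; -12 39]
y = z − H·x̄ = [1, 8]
S = H·P̄·Hᵀ + R = [44 36; 36 61]
K = P̄·Hᵀ·S⁻¹ = [-143/347 -18/347; 393/347 -249/347]
x' = x̄ + K·y = [60/347, -558/347]
P' = (I − K·H)·P̄ = [286/347 -786/347; -786/347 3354/347]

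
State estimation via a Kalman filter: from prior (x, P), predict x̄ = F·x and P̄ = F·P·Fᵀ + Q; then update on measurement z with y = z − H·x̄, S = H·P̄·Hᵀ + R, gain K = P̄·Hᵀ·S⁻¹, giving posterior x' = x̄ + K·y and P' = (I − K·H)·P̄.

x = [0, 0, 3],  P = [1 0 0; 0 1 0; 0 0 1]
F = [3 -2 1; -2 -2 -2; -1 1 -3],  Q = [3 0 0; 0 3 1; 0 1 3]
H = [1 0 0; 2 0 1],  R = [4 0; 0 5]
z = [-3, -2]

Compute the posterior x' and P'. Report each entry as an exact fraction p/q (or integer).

x' = [-13/479, -1627/479, -1817/479]
P' = [1036/479 -776/479 -1552/479; -776/479 6492/479 1967/479; -1552/479 1967/479 3934/479]

x̄ = F·x = [3, -6, -9]
P̄ = F·P·Fᵀ + Q = [17 -4 -8; -4 15 7; -8 7 14]
y = z − H·x̄ = [-6, 1]
S = H·P̄·Hᵀ + R = [21 26; 26 55]
K = P̄·Hᵀ·S⁻¹ = [259/479 104/479; -194/479 83/479; -388/479 166/479]
x' = x̄ + K·y = [-13/479, -1627/479, -1817/479]
P' = (I − K·H)·P̄ = [1036/479 -776/479 -1552/479; -776/479 6492/479 1967/479; -1552/479 1967/479 3934/479]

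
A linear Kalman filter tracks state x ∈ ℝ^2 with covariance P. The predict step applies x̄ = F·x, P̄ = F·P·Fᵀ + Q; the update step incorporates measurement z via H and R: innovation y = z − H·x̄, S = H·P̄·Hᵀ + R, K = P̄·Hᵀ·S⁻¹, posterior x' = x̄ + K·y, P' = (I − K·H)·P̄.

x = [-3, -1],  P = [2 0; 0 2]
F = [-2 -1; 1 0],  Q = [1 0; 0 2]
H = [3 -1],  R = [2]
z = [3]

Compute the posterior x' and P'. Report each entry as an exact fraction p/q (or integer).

x̄ = F·x = [7, -3]
P̄ = F·P·Fᵀ + Q = [11 -4; -4 4]
y = z − H·x̄ = [-21]
S = H·P̄·Hᵀ + R = [129]
K = P̄·Hᵀ·S⁻¹ = [37/129; -16/129]
x' = x̄ + K·y = [42/43, -17/43]
P' = (I − K·H)·P̄ = [50/129 76/129; 76/129 260/129]

x' = [42/43, -17/43]
P' = [50/129 76/129; 76/129 260/129]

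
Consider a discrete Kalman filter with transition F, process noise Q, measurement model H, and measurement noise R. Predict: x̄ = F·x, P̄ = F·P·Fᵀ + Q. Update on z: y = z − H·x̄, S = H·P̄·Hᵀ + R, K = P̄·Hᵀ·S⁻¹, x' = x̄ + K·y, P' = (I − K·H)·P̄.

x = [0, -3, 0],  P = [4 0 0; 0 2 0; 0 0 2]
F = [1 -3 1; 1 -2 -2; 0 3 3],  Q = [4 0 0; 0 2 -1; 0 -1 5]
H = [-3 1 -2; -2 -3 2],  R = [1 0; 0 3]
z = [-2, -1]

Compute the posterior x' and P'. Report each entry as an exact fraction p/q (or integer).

x̄ = F·x = [9, 6, -9]
P̄ = F·P·Fᵀ + Q = [28 12 -12; 12 22 -25; -12 -25 41]
y = z − H·x̄ = [1, 53]
S = H·P̄·Hᵀ + R = [323 -154; -154 1017]
K = P̄·Hᵀ·S⁻¹ = [-13336/60955 -8972/60955; 15052/304775 -39676/304775; -44333/304775 47529/304775]
x' = x̄ + K·y = [59743/60955, -259126/304775, -268271/304775]
P' = (I − K·H)·P̄ = [5172/12191 -44524/60955 -54384/60955; -44524/60955 608538/304775 630673/304775; -54384/60955 630673/304775 745383/304775]

x' = [59743/60955, -259126/304775, -268271/304775]
P' = [5172/12191 -44524/60955 -54384/60955; -44524/60955 608538/304775 630673/304775; -54384/60955 630673/304775 745383/304775]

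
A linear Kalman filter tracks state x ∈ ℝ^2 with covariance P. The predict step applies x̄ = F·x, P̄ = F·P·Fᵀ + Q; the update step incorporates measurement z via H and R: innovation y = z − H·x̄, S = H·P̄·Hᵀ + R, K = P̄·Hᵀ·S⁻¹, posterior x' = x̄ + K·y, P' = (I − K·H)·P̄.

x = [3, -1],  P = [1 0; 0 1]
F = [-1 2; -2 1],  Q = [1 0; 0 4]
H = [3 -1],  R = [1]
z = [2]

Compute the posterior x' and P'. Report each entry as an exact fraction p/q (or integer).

x̄ = F·x = [-5, -7]
P̄ = F·P·Fᵀ + Q = [6 4; 4 9]
y = z − H·x̄ = [10]
S = H·P̄·Hᵀ + R = [40]
K = P̄·Hᵀ·S⁻¹ = [7/20; 3/40]
x' = x̄ + K·y = [-3/2, -25/4]
P' = (I − K·H)·P̄ = [11/10 59/20; 59/20 351/40]

x' = [-3/2, -25/4]
P' = [11/10 59/20; 59/20 351/40]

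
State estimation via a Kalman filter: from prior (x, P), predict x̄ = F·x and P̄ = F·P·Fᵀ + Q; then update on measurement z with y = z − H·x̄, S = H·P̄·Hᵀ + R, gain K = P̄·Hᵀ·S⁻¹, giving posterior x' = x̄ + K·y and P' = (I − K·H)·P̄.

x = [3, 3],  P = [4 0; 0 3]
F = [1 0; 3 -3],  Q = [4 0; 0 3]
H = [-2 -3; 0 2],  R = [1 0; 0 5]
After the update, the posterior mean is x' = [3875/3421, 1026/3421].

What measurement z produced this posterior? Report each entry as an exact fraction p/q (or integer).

z = [-3, 2]

x̄ = F·x = [3, 0]
P̄ = F·P·Fᵀ + Q = [8 12; 12 66]
S = H·P̄·Hᵀ + R = [771 -444; -444 269]
K = P̄·Hᵀ·S⁻¹ = [-3332/10263 -1528/3421; -370/3421 1068/3421]
x' − x̄ = [-6388/3421, 1026/3421] = K·y
y = (KᵀK)⁻¹·Kᵀ·(x' − x̄) = [3, 2]
z = y + H·x̄ = [3, 2] + [-6, 0] = [-3, 2]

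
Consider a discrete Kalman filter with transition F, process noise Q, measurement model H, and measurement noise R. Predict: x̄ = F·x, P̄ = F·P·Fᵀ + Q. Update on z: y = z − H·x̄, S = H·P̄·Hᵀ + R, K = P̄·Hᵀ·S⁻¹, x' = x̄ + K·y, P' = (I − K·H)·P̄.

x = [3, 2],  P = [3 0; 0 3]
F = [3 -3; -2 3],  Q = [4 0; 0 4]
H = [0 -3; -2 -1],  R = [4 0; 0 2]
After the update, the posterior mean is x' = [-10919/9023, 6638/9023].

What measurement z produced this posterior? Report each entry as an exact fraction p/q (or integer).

x̄ = F·x = [3, 0]
P̄ = F·P·Fᵀ + Q = [58 -45; -45 43]
S = H·P̄·Hᵀ + R = [391 -141; -141 97]
K = P̄·Hᵀ·S⁻¹ = [1542/9023 -4363/9023; -2943/9023 94/9023]
x' − x̄ = [-37988/9023, 6638/9023] = K·y
y = (KᵀK)⁻¹·Kᵀ·(x' − x̄) = [-2, 8]
z = y + H·x̄ = [-2, 8] + [0, -6] = [-2, 2]

z = [-2, 2]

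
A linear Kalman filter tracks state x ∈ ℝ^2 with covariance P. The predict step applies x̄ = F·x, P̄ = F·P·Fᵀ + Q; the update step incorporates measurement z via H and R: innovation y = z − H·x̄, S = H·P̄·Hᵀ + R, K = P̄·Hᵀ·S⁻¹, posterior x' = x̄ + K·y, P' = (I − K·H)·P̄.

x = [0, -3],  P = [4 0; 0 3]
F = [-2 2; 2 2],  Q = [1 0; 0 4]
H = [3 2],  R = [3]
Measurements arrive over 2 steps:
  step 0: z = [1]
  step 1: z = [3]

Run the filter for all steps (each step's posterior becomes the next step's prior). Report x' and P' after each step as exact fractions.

step 0: x' = [385/344, -113/86], P' = [3735/344 -1371/86; -1371/86 1038/43]
step 1: x' = [268281/537166, 199293/268583], P' = [618155/268583 -809607/268583; -809607/268583 1239216/268583]

step 0: x̄ = F·x = [-6, -6]
step 0: P̄ = F·P·Fᵀ + Q = [29 -4; -4 32]
step 0: y = z − H·x̄ = [31]
step 0: S = H·P̄·Hᵀ + R = [344]
step 0: K = P̄·Hᵀ·S⁻¹ = [79/344; 13/86]
step 0: x' = x̄ + K·y = [385/344, -113/86]
step 0: P' = (I − K·H)·P̄ = [3735/344 -1371/86; -1371/86 1038/43]
step 1: x̄ = F·x = [-837/172, -67/172]
step 1: P̄ = F·P·Fᵀ + Q = [23093/86 4569/86; 4569/86 1415/86]
step 1: y = z − H·x̄ = [3161/172]
step 1: S = H·P̄·Hᵀ + R = [268583/86]
step 1: K = P̄·Hᵀ·S⁻¹ = [78417/268583; 16537/268583]
step 1: x' = x̄ + K·y = [268281/537166, 199293/268583]
step 1: P' = (I − K·H)·P̄ = [618155/268583 -809607/268583; -809607/268583 1239216/268583]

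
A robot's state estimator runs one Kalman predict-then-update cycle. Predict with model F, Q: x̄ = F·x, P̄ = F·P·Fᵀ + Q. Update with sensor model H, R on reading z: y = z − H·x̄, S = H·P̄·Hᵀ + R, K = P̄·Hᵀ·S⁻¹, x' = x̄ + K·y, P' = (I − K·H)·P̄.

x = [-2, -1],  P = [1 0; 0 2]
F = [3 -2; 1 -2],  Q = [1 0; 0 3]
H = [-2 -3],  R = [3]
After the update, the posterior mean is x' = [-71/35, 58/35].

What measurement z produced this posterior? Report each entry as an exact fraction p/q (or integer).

z = [-1]

x̄ = F·x = [-4, 0]
P̄ = F·P·Fᵀ + Q = [18 11; 11 12]
S = H·P̄·Hᵀ + R = [315]
K = P̄·Hᵀ·S⁻¹ = [-23/105; -58/315]
x' − x̄ = [69/35, 58/35] = K·y
y = (KᵀK)⁻¹·Kᵀ·(x' − x̄) = [-9]
z = y + H·x̄ = [-9] + [8] = [-1]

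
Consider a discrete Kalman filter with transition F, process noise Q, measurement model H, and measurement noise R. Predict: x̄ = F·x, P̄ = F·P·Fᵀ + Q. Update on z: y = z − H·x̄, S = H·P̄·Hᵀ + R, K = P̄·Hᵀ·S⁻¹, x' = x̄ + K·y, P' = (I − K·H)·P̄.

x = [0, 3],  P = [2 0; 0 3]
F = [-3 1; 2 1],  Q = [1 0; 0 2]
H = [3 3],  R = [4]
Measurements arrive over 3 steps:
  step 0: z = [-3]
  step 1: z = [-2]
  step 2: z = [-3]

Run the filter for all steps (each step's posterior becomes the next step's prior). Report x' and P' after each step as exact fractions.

step 0: x̄ = F·x = [3, 3]
step 0: P̄ = F·P·Fᵀ + Q = [22 -9; -9 13]
step 0: y = z − H·x̄ = [-21]
step 0: S = H·P̄·Hᵀ + R = [157]
step 0: K = P̄·Hᵀ·S⁻¹ = [39/157; 12/157]
step 0: x' = x̄ + K·y = [-348/157, 219/157]
step 0: P' = (I − K·H)·P̄ = [1933/157 -1881/157; -1881/157 1897/157]
step 1: x̄ = F·x = [1263/157, -477/157]
step 1: P̄ = F·P·Fᵀ + Q = [30737/157 -7820/157; -7820/157 2419/157]
step 1: y = z − H·x̄ = [-2672/157]
step 1: S = H·P̄·Hᵀ + R = [158272/157]
step 1: K = P̄·Hᵀ·S⁻¹ = [68751/158272; -16203/158272]
step 1: x' = x̄ + K·y = [6447/9892, -12819/9892]
step 1: P' = (I − K·H)·P̄ = [879659/158272 -787991/158272; -787991/158272 766387/158272]
step 2: x̄ = F·x = [-8040/2473, 75/9892]
step 2: P̄ = F·P·Fᵀ + Q = [212024/2473 -465447/19784; -465447/19784 1449603/158272]
step 2: y = z − H·x̄ = [66579/9892]
step 2: S = H·P̄·Hᵀ + R = [68780971/158272]
step 2: K = P̄·Hᵀ·S⁻¹ = [29537880/68780971; -6821919/68780971]
step 2: x' = x̄ + K·y = [-24807270/68780971, -45394053/68780971]
step 2: P' = (I − K·H)·P̄ = [384398423/68780971 -345014583/68780971; -345014583/68780971 335918691/68780971]

step 0: x' = [-348/157, 219/157], P' = [1933/157 -1881/157; -1881/157 1897/157]
step 1: x' = [6447/9892, -12819/9892], P' = [879659/158272 -787991/158272; -787991/158272 766387/158272]
step 2: x' = [-24807270/68780971, -45394053/68780971], P' = [384398423/68780971 -345014583/68780971; -345014583/68780971 335918691/68780971]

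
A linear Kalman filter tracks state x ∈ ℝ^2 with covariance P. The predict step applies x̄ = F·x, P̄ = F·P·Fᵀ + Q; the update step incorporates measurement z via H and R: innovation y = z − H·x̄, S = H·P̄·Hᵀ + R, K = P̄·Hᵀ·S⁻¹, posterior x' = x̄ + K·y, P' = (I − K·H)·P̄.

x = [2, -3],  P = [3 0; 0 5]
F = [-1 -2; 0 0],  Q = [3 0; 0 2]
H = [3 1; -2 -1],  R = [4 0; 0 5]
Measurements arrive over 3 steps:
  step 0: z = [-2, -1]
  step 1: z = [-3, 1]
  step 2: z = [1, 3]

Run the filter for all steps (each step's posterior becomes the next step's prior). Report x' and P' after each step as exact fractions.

step 0: x' = [-144/419, 42/419], P' = [247/419 -299/419; -299/419 803/419]
step 1: x' = [-99180/118841, 53/5167], P' = [66880/118841 -3520/5167; -3520/5167 9700/5167]
step 2: x' = [2684233/67009627, -27937092/67009627], P' = [37694594/67009627 -45630298/67009627; -45630298/67009627 125773126/67009627]

step 0: x̄ = F·x = [4, 0]
step 0: P̄ = F·P·Fᵀ + Q = [26 0; 0 2]
step 0: y = z − H·x̄ = [-14, 7]
step 0: S = H·P̄·Hᵀ + R = [240 -158; -158 111]
step 0: K = P̄·Hᵀ·S⁻¹ = [221/838 -39/419; -47/838 -41/419]
step 0: x' = x̄ + K·y = [-144/419, 42/419]
step 0: P' = (I − K·H)·P̄ = [247/419 -299/419; -299/419 803/419]
step 1: x̄ = F·x = [60/419, 0]
step 1: P̄ = F·P·Fᵀ + Q = [3520/419 0; 0 2]
step 1: y = z − H·x̄ = [-1437/419, 539/419]
step 1: S = H·P̄·Hᵀ + R = [34194/419 -21958/419; -21958/419 17013/419]
step 1: K = P̄·Hᵀ·S⁻¹ = [29920/118841 -10560/118841; -215/5167 -532/5167]
step 1: x' = x̄ + K·y = [-99180/118841, 53/5167]
step 1: P' = (I − K·H)·P̄ = [66880/118841 -3520/5167; -3520/5167 9700/5167]
step 2: x̄ = F·x = [96742/118841, 0]
step 2: P̄ = F·P·Fᵀ + Q = [991963/118841 0; 0 2]
step 2: y = z − H·x̄ = [-171385/118841, 550007/118841]
step 2: S = H·P̄·Hᵀ + R = [9640713/118841 -6189460/118841; -6189460/118841 4799739/118841]
step 2: K = P̄·Hᵀ·S⁻¹ = [16863371/67009627 -5951778/67009627; -2779442/67009627 -6902506/67009627]
step 2: x' = x̄ + K·y = [2684233/67009627, -27937092/67009627]
step 2: P' = (I − K·H)·P̄ = [37694594/67009627 -45630298/67009627; -45630298/67009627 125773126/67009627]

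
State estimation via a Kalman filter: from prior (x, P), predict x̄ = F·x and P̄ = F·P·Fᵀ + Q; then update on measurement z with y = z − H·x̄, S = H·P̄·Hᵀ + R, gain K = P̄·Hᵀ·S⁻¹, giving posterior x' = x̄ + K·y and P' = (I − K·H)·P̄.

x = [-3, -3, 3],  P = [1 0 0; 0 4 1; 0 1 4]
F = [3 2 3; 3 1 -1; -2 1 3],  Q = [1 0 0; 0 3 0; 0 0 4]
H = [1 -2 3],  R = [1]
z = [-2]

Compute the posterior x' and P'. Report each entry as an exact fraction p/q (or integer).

x' = [-18796/1035, -3811/345, -2026/1035]
P' = [35381/1035 6536/345 1346/1035; 6536/345 1586/115 986/345; 1346/1035 986/345 1601/1035]

x̄ = F·x = [-6, -15, 12]
P̄ = F·P·Fᵀ + Q = [74 6 47; 6 18 -12; 47 -12 54]
y = z − H·x̄ = [-62]
S = H·P̄·Hᵀ + R = [1035]
K = P̄·Hᵀ·S⁻¹ = [203/1035; -22/345; 233/1035]
x' = x̄ + K·y = [-18796/1035, -3811/345, -2026/1035]
P' = (I − K·H)·P̄ = [35381/1035 6536/345 1346/1035; 6536/345 1586/115 986/345; 1346/1035 986/345 1601/1035]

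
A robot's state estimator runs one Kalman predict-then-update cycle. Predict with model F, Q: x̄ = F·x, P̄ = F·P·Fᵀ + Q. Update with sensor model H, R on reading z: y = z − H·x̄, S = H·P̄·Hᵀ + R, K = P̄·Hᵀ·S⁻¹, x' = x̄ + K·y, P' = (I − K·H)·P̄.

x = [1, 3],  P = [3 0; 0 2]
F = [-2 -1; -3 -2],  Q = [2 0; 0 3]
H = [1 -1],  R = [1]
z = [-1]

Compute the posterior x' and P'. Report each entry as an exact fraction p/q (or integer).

x' = [-25/11, -19/11]
P' = [140/11 146/11; 146/11 162/11]

x̄ = F·x = [-5, -9]
P̄ = F·P·Fᵀ + Q = [16 22; 22 38]
y = z − H·x̄ = [-5]
S = H·P̄·Hᵀ + R = [11]
K = P̄·Hᵀ·S⁻¹ = [-6/11; -16/11]
x' = x̄ + K·y = [-25/11, -19/11]
P' = (I − K·H)·P̄ = [140/11 146/11; 146/11 162/11]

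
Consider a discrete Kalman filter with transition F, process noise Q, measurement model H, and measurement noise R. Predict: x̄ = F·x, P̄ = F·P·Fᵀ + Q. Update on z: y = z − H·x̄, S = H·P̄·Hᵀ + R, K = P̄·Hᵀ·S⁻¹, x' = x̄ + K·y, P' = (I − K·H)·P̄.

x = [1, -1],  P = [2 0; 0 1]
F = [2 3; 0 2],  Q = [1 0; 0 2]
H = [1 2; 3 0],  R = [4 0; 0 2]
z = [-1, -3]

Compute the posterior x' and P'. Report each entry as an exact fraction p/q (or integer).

x' = [-157/169, -358/845]
P' = [36/169 -12/169; -12/169 696/845]

x̄ = F·x = [-1, -2]
P̄ = F·P·Fᵀ + Q = [18 6; 6 6]
y = z − H·x̄ = [4, 0]
S = H·P̄·Hᵀ + R = [70 90; 90 164]
K = P̄·Hᵀ·S⁻¹ = [3/169 54/169; 333/845 -18/169]
x' = x̄ + K·y = [-157/169, -358/845]
P' = (I − K·H)·P̄ = [36/169 -12/169; -12/169 696/845]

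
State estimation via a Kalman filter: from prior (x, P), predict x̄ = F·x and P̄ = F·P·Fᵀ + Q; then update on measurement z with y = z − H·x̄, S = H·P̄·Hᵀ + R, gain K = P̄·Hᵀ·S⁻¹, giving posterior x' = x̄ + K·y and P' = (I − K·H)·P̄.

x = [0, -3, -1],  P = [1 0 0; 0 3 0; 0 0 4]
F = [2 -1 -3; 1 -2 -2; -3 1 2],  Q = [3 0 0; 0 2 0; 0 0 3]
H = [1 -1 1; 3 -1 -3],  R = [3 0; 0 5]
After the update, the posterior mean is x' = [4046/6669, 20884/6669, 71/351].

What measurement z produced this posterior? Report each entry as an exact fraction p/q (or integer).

x̄ = F·x = [6, 8, -5]
P̄ = F·P·Fᵀ + Q = [46 32 -33; 32 31 -25; -33 -25 31]
S = H·P̄·Hᵀ + R = [31 -102; -102 981]
K = P̄·Hᵀ·S⁻¹ = [757/6669 4417/20007; -3088/6669 1892/20007; 97/351 -149/1053]
x' − x̄ = [-35968/6669, -32468/6669, 1826/351] = K·y
y = (KᵀK)⁻¹·Kᵀ·(x' − x̄) = [5, -27]
z = y + H·x̄ = [5, -27] + [-7, 25] = [-2, -2]

z = [-2, -2]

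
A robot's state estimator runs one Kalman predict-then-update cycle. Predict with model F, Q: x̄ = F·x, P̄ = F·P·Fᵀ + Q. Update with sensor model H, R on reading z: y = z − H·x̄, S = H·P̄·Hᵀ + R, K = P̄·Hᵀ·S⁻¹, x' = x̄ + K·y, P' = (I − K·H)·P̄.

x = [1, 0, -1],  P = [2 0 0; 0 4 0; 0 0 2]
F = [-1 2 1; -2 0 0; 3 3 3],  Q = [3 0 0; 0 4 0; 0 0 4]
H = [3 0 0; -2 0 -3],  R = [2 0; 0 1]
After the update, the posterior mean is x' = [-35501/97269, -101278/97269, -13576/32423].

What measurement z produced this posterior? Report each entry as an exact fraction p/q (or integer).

x̄ = F·x = [-2, -2, 0]
P̄ = F·P·Fᵀ + Q = [23 4 24; 4 12 -12; 24 -12 76]
S = H·P̄·Hᵀ + R = [209 -354; -354 1065]
K = P̄·Hᵀ·S⁻¹ = [10571/32423 -236/97269; 7564/32423 10100/97269; -7008/32423 -10732/32423]
x' − x̄ = [159037/97269, 93260/97269, -13576/32423] = K·y
y = (KᵀK)⁻¹·Kᵀ·(x' − x̄) = [5, -2]
z = y + H·x̄ = [5, -2] + [-6, 4] = [-1, 2]

z = [-1, 2]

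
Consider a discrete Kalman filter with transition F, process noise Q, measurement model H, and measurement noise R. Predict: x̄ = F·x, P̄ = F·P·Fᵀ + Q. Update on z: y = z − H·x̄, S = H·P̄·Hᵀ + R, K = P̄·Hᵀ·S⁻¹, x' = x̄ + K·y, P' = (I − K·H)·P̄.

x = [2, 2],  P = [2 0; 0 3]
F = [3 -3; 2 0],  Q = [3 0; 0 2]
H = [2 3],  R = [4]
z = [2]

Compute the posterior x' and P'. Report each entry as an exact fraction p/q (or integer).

x' = [-132/43, 118/43]
P' = [1608/215 -984/215; -984/215 692/215]

x̄ = F·x = [0, 4]
P̄ = F·P·Fᵀ + Q = [48 12; 12 10]
y = z − H·x̄ = [-10]
S = H·P̄·Hᵀ + R = [430]
K = P̄·Hᵀ·S⁻¹ = [66/215; 27/215]
x' = x̄ + K·y = [-132/43, 118/43]
P' = (I − K·H)·P̄ = [1608/215 -984/215; -984/215 692/215]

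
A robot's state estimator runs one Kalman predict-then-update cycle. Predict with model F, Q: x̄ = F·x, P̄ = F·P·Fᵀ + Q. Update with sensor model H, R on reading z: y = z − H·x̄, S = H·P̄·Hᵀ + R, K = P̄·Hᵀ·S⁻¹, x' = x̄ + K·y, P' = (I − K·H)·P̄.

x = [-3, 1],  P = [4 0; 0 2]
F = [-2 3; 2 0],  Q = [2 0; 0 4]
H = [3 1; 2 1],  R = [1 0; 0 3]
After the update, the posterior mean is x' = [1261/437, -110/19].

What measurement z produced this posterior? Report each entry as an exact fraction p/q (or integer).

z = [3, -1]

x̄ = F·x = [9, -6]
P̄ = F·P·Fᵀ + Q = [36 -16; -16 20]
S = H·P̄·Hᵀ + R = [249 156; 156 103]
K = P̄·Hᵀ·S⁻¹ = [740/1311 -136/437; -44/57 20/19]
x' − x̄ = [-2672/437, 4/19] = K·y
y = (KᵀK)⁻¹·Kᵀ·(x' − x̄) = [-18, -13]
z = y + H·x̄ = [-18, -13] + [21, 12] = [3, -1]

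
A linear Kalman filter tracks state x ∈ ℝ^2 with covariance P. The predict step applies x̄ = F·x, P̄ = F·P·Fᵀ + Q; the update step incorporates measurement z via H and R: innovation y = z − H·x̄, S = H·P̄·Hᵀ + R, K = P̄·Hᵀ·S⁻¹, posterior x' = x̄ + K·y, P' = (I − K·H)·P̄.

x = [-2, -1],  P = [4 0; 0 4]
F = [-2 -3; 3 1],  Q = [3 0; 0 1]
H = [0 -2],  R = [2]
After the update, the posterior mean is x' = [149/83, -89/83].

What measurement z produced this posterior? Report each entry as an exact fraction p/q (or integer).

z = [2]

x̄ = F·x = [7, -7]
P̄ = F·P·Fᵀ + Q = [55 -36; -36 41]
S = H·P̄·Hᵀ + R = [166]
K = P̄·Hᵀ·S⁻¹ = [36/83; -41/83]
x' − x̄ = [-432/83, 492/83] = K·y
y = (KᵀK)⁻¹·Kᵀ·(x' − x̄) = [-12]
z = y + H·x̄ = [-12] + [14] = [2]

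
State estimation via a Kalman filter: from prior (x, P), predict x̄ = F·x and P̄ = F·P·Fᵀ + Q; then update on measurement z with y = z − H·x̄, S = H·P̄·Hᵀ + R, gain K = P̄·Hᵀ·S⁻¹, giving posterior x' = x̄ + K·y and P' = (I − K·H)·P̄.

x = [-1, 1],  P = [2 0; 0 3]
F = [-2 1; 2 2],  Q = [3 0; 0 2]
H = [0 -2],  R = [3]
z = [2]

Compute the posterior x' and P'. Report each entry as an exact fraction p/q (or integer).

x̄ = F·x = [3, 0]
P̄ = F·P·Fᵀ + Q = [14 -2; -2 22]
y = z − H·x̄ = [2]
S = H·P̄·Hᵀ + R = [91]
K = P̄·Hᵀ·S⁻¹ = [4/91; -44/91]
x' = x̄ + K·y = [281/91, -88/91]
P' = (I − K·H)·P̄ = [1258/91 -6/91; -6/91 66/91]

x' = [281/91, -88/91]
P' = [1258/91 -6/91; -6/91 66/91]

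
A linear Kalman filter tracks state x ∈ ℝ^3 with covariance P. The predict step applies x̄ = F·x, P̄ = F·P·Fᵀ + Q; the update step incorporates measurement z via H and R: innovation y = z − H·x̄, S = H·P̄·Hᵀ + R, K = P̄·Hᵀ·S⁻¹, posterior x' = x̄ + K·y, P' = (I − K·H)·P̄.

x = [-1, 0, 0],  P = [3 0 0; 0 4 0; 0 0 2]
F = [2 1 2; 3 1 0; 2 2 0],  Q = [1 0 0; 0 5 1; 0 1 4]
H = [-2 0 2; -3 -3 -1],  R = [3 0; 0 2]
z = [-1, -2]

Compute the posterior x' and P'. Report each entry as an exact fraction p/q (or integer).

x̄ = F·x = [-2, -3, -2]
P̄ = F·P·Fᵀ + Q = [25 22 20; 22 36 27; 20 27 32]
y = z − H·x̄ = [-1, -19]
S = H·P̄·Hᵀ + R = [71 -24; -24 1261]
K = P̄·Hᵀ·S⁻¹ = [-16474/88955 -11671/88955; 7786/88955 -14031/88955; 26112/88955 -11707/88955]
x' = x̄ + K·y = [60313/88955, -8062/88955, 18411/88955]
P' = (I − K·H)·P̄ = [180104/88955 -224121/88955 155393/88955; -224121/88955 304289/88955 -212442/88955; 155393/88955 -212442/88955 194561/88955]

x' = [60313/88955, -8062/88955, 18411/88955]
P' = [180104/88955 -224121/88955 155393/88955; -224121/88955 304289/88955 -212442/88955; 155393/88955 -212442/88955 194561/88955]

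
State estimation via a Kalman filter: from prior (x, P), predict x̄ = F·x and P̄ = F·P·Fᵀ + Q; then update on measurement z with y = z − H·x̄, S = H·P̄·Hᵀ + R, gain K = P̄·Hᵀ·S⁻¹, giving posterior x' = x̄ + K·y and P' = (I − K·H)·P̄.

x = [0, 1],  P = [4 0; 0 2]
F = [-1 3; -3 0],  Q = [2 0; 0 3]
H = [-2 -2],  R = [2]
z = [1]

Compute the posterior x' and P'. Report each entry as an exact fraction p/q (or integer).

x̄ = F·x = [3, 0]
P̄ = F·P·Fᵀ + Q = [24 12; 12 39]
y = z − H·x̄ = [7]
S = H·P̄·Hᵀ + R = [350]
K = P̄·Hᵀ·S⁻¹ = [-36/175; -51/175]
x' = x̄ + K·y = [39/25, -51/25]
P' = (I − K·H)·P̄ = [1608/175 -1572/175; -1572/175 1623/175]

x' = [39/25, -51/25]
P' = [1608/175 -1572/175; -1572/175 1623/175]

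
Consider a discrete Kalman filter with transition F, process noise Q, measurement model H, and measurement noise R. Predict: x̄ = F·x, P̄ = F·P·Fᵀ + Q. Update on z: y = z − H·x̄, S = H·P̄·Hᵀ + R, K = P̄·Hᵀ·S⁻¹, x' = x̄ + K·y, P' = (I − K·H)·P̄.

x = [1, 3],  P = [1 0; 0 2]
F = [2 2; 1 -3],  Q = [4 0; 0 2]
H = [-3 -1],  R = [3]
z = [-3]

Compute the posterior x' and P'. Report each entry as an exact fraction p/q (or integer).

x' = [185/54, -83/12]
P' = [71/27 -41/6; -41/6 81/4]

x̄ = F·x = [8, -8]
P̄ = F·P·Fᵀ + Q = [16 -10; -10 21]
y = z − H·x̄ = [13]
S = H·P̄·Hᵀ + R = [108]
K = P̄·Hᵀ·S⁻¹ = [-19/54; 1/12]
x' = x̄ + K·y = [185/54, -83/12]
P' = (I − K·H)·P̄ = [71/27 -41/6; -41/6 81/4]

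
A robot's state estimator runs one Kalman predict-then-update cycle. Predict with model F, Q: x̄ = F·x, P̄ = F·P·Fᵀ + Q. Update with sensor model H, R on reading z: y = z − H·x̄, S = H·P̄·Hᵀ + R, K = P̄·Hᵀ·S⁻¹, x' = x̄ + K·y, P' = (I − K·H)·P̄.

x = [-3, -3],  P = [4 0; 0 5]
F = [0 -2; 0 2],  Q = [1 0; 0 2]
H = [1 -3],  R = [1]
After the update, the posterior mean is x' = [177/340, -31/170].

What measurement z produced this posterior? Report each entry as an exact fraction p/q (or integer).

z = [1]

x̄ = F·x = [6, -6]
P̄ = F·P·Fᵀ + Q = [21 -20; -20 22]
S = H·P̄·Hᵀ + R = [340]
K = P̄·Hᵀ·S⁻¹ = [81/340; -43/170]
x' − x̄ = [-1863/340, 989/170] = K·y
y = (KᵀK)⁻¹·Kᵀ·(x' − x̄) = [-23]
z = y + H·x̄ = [-23] + [24] = [1]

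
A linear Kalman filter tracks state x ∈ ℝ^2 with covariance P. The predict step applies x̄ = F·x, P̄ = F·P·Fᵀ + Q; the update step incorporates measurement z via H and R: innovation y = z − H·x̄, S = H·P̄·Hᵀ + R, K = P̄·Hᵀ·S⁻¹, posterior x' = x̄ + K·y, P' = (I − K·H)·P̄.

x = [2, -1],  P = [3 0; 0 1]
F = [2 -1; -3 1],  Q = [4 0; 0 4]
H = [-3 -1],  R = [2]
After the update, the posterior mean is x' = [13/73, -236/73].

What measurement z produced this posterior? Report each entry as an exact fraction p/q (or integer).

x̄ = F·x = [5, -7]
P̄ = F·P·Fᵀ + Q = [17 -19; -19 32]
S = H·P̄·Hᵀ + R = [73]
K = P̄·Hᵀ·S⁻¹ = [-32/73; 25/73]
x' − x̄ = [-352/73, 275/73] = K·y
y = (KᵀK)⁻¹·Kᵀ·(x' − x̄) = [11]
z = y + H·x̄ = [11] + [-8] = [3]

z = [3]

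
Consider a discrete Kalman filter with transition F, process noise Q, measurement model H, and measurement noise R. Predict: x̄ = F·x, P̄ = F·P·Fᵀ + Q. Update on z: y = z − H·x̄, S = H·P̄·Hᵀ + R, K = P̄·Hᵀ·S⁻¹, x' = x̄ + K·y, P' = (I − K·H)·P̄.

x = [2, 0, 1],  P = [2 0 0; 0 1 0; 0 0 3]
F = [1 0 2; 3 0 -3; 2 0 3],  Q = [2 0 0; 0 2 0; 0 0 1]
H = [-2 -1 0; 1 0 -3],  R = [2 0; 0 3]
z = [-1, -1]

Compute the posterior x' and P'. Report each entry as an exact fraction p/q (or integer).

x̄ = F·x = [4, 3, 7]
P̄ = F·P·Fᵀ + Q = [16 -12 22; -12 47 -15; 22 -15 36]
y = z − H·x̄ = [10, 16]
S = H·P̄·Hᵀ + R = [65 67; 67 211]
K = P̄·Hᵀ·S⁻¹ = [-435/4613 -955/4613; -3532/4613 1843/4613; -51/1318 -521/1318]
x' = x̄ + K·y = [-1178/4613, 8007/4613, 190/659]
P' = (I − K·H)·P̄ = [17358/4613 -33846/4613 963/659; -33846/4613 74756/4613 -1875/659; 963/659 -1875/659 1163/1318]

x' = [-1178/4613, 8007/4613, 190/659]
P' = [17358/4613 -33846/4613 963/659; -33846/4613 74756/4613 -1875/659; 963/659 -1875/659 1163/1318]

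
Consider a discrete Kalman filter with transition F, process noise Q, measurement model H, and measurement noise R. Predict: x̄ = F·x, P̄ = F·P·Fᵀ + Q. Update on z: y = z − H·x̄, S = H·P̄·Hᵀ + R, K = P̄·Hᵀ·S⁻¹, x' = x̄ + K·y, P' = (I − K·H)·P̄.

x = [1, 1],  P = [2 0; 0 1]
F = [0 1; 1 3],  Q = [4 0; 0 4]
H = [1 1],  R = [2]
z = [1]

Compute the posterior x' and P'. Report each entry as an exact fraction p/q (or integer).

x̄ = F·x = [1, 4]
P̄ = F·P·Fᵀ + Q = [5 3; 3 15]
y = z − H·x̄ = [-4]
S = H·P̄·Hᵀ + R = [28]
K = P̄·Hᵀ·S⁻¹ = [2/7; 9/14]
x' = x̄ + K·y = [-1/7, 10/7]
P' = (I − K·H)·P̄ = [19/7 -15/7; -15/7 24/7]

x' = [-1/7, 10/7]
P' = [19/7 -15/7; -15/7 24/7]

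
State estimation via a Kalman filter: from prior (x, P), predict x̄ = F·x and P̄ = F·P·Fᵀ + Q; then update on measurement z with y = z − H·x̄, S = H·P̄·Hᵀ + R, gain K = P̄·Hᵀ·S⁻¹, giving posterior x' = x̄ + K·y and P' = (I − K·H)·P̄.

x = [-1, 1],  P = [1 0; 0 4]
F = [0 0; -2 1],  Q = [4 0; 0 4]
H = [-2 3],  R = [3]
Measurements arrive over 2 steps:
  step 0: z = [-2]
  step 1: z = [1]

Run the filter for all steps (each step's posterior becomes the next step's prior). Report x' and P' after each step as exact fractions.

step 0: x' = [88/127, -15/127], P' = [444/127 288/127; 288/127 228/127]
step 1: x' = [-5600/14653, 451/14653], P' = [50484/14653 32640/14653; 32640/14653 25840/14653]

step 0: x̄ = F·x = [0, 3]
step 0: P̄ = F·P·Fᵀ + Q = [4 0; 0 12]
step 0: y = z − H·x̄ = [-11]
step 0: S = H·P̄·Hᵀ + R = [127]
step 0: K = P̄·Hᵀ·S⁻¹ = [-8/127; 36/127]
step 0: x' = x̄ + K·y = [88/127, -15/127]
step 0: P' = (I − K·H)·P̄ = [444/127 288/127; 288/127 228/127]
step 1: x̄ = F·x = [0, -191/127]
step 1: P̄ = F·P·Fᵀ + Q = [4 0; 0 1360/127]
step 1: y = z − H·x̄ = [700/127]
step 1: S = H·P̄·Hᵀ + R = [14653/127]
step 1: K = P̄·Hᵀ·S⁻¹ = [-1016/14653; 4080/14653]
step 1: x' = x̄ + K·y = [-5600/14653, 451/14653]
step 1: P' = (I − K·H)·P̄ = [50484/14653 32640/14653; 32640/14653 25840/14653]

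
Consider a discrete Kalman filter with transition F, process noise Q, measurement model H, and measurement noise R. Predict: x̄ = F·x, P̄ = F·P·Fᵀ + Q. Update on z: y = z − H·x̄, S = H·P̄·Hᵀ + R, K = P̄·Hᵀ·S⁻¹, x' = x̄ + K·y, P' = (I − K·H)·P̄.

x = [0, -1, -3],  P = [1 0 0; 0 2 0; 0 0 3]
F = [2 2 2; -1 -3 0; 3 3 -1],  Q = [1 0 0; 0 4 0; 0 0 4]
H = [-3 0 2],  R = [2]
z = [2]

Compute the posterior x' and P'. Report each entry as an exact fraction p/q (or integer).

x̄ = F·x = [-8, 3, 0]
P̄ = F·P·Fᵀ + Q = [25 -14 12; -14 23 -21; 12 -21 34]
y = z − H·x̄ = [-22]
S = H·P̄·Hᵀ + R = [219]
K = P̄·Hᵀ·S⁻¹ = [-17/73; 0; 32/219]
x' = x̄ + K·y = [-210/73, 3, -704/219]
P' = (I − K·H)·P̄ = [958/73 -14 1420/73; -14 23 -21; 1420/73 -21 6422/219]

x' = [-210/73, 3, -704/219]
P' = [958/73 -14 1420/73; -14 23 -21; 1420/73 -21 6422/219]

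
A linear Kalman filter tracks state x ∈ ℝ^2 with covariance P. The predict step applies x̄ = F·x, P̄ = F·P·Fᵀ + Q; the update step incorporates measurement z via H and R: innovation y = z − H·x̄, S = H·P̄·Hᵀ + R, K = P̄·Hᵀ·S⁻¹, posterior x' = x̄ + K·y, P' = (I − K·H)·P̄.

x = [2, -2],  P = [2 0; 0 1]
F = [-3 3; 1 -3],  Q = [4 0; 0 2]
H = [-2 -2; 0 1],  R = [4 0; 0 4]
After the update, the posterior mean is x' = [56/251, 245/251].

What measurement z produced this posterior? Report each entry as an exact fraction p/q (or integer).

x̄ = F·x = [-12, 8]
P̄ = F·P·Fᵀ + Q = [31 -15; -15 13]
S = H·P̄·Hᵀ + R = [60 4; 4 17]
K = P̄·Hᵀ·S⁻¹ = [-121/251 -193/251; 4/251 191/251]
x' − x̄ = [3068/251, -1763/251] = K·y
y = (KᵀK)⁻¹·Kᵀ·(x' − x̄) = [-11, -9]
z = y + H·x̄ = [-11, -9] + [8, 8] = [-3, -1]

z = [-3, -1]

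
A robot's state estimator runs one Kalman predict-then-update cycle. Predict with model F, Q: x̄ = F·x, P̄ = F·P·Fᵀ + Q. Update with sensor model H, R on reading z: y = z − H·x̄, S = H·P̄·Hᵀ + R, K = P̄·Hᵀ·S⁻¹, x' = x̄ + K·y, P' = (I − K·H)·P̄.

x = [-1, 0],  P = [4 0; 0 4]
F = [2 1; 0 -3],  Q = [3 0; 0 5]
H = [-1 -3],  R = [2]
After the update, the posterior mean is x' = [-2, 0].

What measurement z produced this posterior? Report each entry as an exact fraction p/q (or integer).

x̄ = F·x = [-2, 0]
P̄ = F·P·Fᵀ + Q = [23 -12; -12 41]
S = H·P̄·Hᵀ + R = [322]
K = P̄·Hᵀ·S⁻¹ = [13/322; -111/322]
x' − x̄ = [0, 0] = K·y
y = (KᵀK)⁻¹·Kᵀ·(x' − x̄) = [0]
z = y + H·x̄ = [0] + [2] = [2]

z = [2]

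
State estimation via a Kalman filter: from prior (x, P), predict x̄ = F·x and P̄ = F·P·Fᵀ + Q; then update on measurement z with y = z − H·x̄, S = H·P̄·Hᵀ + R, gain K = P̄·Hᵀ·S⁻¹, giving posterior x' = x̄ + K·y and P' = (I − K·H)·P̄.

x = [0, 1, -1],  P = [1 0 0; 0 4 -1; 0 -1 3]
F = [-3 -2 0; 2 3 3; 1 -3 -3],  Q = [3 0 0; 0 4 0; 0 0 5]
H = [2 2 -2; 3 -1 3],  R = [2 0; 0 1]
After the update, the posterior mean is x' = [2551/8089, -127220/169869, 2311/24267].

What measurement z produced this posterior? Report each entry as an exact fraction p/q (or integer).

z = [-1, 2]

x̄ = F·x = [-2, 0, 0]
P̄ = F·P·Fᵀ + Q = [28 -24 15; -24 53 -43; 15 -43 51]
S = H·P̄·Hᵀ + R = [562 -684; -684 1437]
K = P̄·Hᵀ·S⁻¹ = [1739/8089 1689/8089; 5532/56623 -22126/169869; -1481/8089 1955/24267]
x' − x̄ = [18729/8089, -127220/169869, 2311/24267] = K·y
y = (KᵀK)⁻¹·Kᵀ·(x' − x̄) = [3, 8]
z = y + H·x̄ = [3, 8] + [-4, -6] = [-1, 2]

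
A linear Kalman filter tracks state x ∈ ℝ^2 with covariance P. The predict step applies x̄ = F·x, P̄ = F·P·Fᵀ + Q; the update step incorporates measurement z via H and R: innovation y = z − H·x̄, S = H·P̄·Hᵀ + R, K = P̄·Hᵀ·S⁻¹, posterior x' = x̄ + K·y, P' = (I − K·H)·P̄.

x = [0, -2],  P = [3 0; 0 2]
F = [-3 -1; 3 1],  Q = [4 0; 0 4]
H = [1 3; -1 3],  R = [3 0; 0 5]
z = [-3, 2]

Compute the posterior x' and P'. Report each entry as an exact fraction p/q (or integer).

x̄ = F·x = [2, -2]
P̄ = F·P·Fᵀ + Q = [33 -29; -29 33]
y = z − H·x̄ = [1, 10]
S = H·P̄·Hᵀ + R = [159 264; 264 509]
K = P̄·Hᵀ·S⁻¹ = [1398/3745 -1608/3745; 1838/11235 624/3745]
x' = x̄ + K·y = [-7192/3745, -1912/11235]
P' = (I − K·H)·P̄ = [6117/3745 -641/3745; -641/3745 2479/11235]

x' = [-7192/3745, -1912/11235]
P' = [6117/3745 -641/3745; -641/3745 2479/11235]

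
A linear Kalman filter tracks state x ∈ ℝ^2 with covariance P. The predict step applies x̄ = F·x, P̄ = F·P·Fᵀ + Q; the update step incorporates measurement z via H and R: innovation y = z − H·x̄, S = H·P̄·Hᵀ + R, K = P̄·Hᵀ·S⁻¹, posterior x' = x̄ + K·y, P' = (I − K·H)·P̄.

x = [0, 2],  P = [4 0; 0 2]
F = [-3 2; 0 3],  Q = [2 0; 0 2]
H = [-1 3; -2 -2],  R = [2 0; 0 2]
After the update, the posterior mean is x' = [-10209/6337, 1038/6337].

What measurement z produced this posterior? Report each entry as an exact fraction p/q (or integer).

x̄ = F·x = [4, 6]
P̄ = F·P·Fᵀ + Q = [46 12; 12 20]
S = H·P̄·Hᵀ + R = [156 -76; -76 362]
K = P̄·Hᵀ·S⁻¹ = [-3109/12674 -2357/6337; 1564/6337 -792/6337]
x' − x̄ = [-35557/6337, -36984/6337] = K·y
y = (KᵀK)⁻¹·Kᵀ·(x' − x̄) = [-12, 23]
z = y + H·x̄ = [-12, 23] + [14, -20] = [2, 3]

z = [2, 3]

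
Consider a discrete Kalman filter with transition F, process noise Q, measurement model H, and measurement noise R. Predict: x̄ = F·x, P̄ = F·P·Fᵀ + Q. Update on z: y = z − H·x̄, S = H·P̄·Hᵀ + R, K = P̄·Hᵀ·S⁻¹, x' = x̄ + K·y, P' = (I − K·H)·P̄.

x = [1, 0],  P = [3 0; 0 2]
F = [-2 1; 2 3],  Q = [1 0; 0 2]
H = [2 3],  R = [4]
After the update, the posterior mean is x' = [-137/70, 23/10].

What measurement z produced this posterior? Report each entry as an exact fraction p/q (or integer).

z = [3]

x̄ = F·x = [-2, 2]
P̄ = F·P·Fᵀ + Q = [15 -6; -6 32]
S = H·P̄·Hᵀ + R = [280]
K = P̄·Hᵀ·S⁻¹ = [3/70; 3/10]
x' − x̄ = [3/70, 3/10] = K·y
y = (KᵀK)⁻¹·Kᵀ·(x' − x̄) = [1]
z = y + H·x̄ = [1] + [2] = [3]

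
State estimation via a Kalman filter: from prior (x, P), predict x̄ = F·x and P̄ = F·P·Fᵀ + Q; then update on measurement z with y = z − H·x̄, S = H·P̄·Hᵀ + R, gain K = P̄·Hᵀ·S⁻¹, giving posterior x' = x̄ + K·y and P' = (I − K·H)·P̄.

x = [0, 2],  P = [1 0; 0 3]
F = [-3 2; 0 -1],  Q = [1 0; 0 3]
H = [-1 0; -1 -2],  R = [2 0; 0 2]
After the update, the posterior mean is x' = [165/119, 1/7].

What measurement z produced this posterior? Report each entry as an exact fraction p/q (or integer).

z = [-1, -2]

x̄ = F·x = [4, -2]
P̄ = F·P·Fᵀ + Q = [22 -6; -6 6]
S = H·P̄·Hᵀ + R = [24 10; 10 24]
K = P̄·Hᵀ·S⁻¹ = [-107/119 -5/119; 3/7 -3/7]
x' − x̄ = [-311/119, 15/7] = K·y
y = (KᵀK)⁻¹·Kᵀ·(x' − x̄) = [3, -2]
z = y + H·x̄ = [3, -2] + [-4, 0] = [-1, -2]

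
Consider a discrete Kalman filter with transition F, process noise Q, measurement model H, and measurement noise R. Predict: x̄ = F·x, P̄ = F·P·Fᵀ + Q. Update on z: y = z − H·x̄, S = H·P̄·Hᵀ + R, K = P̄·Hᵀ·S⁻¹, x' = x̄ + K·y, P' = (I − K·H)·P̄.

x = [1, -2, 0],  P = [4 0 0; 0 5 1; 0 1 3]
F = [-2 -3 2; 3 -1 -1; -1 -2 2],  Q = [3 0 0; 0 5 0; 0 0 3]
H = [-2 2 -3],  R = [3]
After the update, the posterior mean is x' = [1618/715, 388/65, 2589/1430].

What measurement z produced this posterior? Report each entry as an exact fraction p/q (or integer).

x̄ = F·x = [4, 5, 3]
P̄ = F·P·Fᵀ + Q = [64 -14 40; -14 51 -8; 40 -8 31]
S = H·P̄·Hᵀ + R = [1430]
K = P̄·Hᵀ·S⁻¹ = [-138/715; 7/65; -189/1430]
x' − x̄ = [-1242/715, 63/65, -1701/1430] = K·y
y = (KᵀK)⁻¹·Kᵀ·(x' − x̄) = [9]
z = y + H·x̄ = [9] + [-7] = [2]

z = [2]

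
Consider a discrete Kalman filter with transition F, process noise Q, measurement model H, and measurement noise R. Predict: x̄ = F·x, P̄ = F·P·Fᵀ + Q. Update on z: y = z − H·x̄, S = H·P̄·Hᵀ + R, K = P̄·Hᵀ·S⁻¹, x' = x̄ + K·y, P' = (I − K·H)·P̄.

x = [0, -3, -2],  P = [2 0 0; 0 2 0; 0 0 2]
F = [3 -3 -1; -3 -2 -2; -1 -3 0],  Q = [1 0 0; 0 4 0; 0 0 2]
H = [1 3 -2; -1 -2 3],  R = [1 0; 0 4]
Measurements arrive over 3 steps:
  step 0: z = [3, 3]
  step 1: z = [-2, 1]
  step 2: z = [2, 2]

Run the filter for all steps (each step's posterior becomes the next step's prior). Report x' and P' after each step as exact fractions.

step 0: x' = [95706/9793, 11870/9793, 50331/9793], P' = [372166/9793 -72174/9793 77338/9793; -72174/9793 23062/9793 -4230/9793; 77338/9793 -4230/9793 30402/9793]
step 1: x' = [-5385981291/231229753, 43886306/12169987, -1198374606/231229753], P' = [27069771854/231229753 -310298072/12169987 4790394702/231229753; -310298072/12169987 77512950/12169987 -43408436/12169987; 4790394702/231229753 -43408436/12169987 1135965058/231229753]
step 2: x' = [79978524993511/13755586546777, 11776003562297/13755586546777, 43600059100257/13755586546777], P' = [1728480732481510/13755586546777 -379158504324062/13755586546777 302641609350946/13755586546777; -379158504324062/13755586546777 94361229214198/13755586546777 -53428642247182/13755586546777; 302641609350946/13755586546777 -53428642247182/13755586546777 70084436060690/13755586546777]

step 0: x̄ = F·x = [11, 10, 9]
step 0: P̄ = F·P·Fᵀ + Q = [39 -2 12; -2 38 18; 12 18 22]
step 0: y = z − H·x̄ = [-20, 7]
step 0: S = H·P̄·Hᵀ + R = [194 -95; -95 97]
step 0: K = P̄·Hᵀ·S⁻¹ = [968/9793 1049/9793; 5472/9793 3340/9793; 3844/9793 5582/9793]
step 0: x' = x̄ + K·y = [95706/9793, 11870/9793, 50331/9793]
step 0: P' = (I − K·H)·P̄ = [372166/9793 -72174/9793 77338/9793; -72174/9793 23062/9793 -4230/9793; 77338/9793 -4230/9793 30402/9793]
step 1: x̄ = F·x = [201177/9793, -411520/9793, -131316/9793]
step 1: P̄ = F·P·Fᵀ + Q = [4406971/9793 -3632694/9793 -411248/9793; -3632694/9793 3630650/9793 590252/9793; -411248/9793 590252/9793 166266/9793]
step 1: y = z − H·x̄ = [751165/9793, -218122/9793]
step 1: S = H·P̄·Hᵀ + R = [10523482/9793 -3407961/9793; -3407961/9793 1318825/9793]
step 1: K = P̄·Hᵀ·S⁻¹ = [-198007654/231229753 -226815253/231229753; 9057650/12169987 6261716/12169987; 44183734/231229753 66755260/231229753]
step 1: x' = x̄ + K·y = [-5385981291/231229753, 43886306/12169987, -1198374606/231229753]
step 1: P' = (I − K·H)·P̄ = [27069771854/231229753 -310298072/12169987 4790394702/231229753; -310298072/12169987 77512950/12169987 -43408436/12169987; 4790394702/231229753 -43408436/12169987 1135965058/231229753]
step 2: x̄ = F·x = [-17461088709/231229753, 16887013457/231229753, 2884461849/231229753]
step 2: P̄ = F·P·Fᵀ + Q = [330680866655/231229753 -271175796752/231229753 -30264507054/231229753; -271175796752/231229753 235126403866/231229753 29825722514/231229753; -30264507054/231229753 29825722514/231229753 5412965602/231229753]
step 2: y = z − H·x̄ = [-26968568458/231229753, 8122012164/231229753]
step 2: S = H·P̄·Hᵀ + R = [604796171146/231229753 -181626242291/231229753; -181626242291/231229753 59803276697/231229753]
step 2: K = P̄·Hᵀ·S⁻¹ = [-14277999192568/13755586546777 -15559723945137/13755586546777; 10782467812896/13755586546777 7537529788530/13755586546777; 2186810488020/13755586546777 3617245831372/13755586546777]
step 2: x' = x̄ + K·y = [79978524993511/13755586546777, 11776003562297/13755586546777, 43600059100257/13755586546777]
step 2: P' = (I − K·H)·P̄ = [1728480732481510/13755586546777 -379158504324062/13755586546777 302641609350946/13755586546777; -379158504324062/13755586546777 94361229214198/13755586546777 -53428642247182/13755586546777; 302641609350946/13755586546777 -53428642247182/13755586546777 70084436060690/13755586546777]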